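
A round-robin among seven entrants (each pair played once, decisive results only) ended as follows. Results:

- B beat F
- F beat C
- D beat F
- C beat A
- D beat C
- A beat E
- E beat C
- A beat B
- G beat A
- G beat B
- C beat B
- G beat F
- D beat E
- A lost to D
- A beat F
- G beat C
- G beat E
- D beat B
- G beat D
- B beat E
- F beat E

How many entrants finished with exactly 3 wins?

Win totals: A 3, B 2, C 2, D 5, E 1, F 2, G 6.
Exactly 3: A — 1 entrant.

1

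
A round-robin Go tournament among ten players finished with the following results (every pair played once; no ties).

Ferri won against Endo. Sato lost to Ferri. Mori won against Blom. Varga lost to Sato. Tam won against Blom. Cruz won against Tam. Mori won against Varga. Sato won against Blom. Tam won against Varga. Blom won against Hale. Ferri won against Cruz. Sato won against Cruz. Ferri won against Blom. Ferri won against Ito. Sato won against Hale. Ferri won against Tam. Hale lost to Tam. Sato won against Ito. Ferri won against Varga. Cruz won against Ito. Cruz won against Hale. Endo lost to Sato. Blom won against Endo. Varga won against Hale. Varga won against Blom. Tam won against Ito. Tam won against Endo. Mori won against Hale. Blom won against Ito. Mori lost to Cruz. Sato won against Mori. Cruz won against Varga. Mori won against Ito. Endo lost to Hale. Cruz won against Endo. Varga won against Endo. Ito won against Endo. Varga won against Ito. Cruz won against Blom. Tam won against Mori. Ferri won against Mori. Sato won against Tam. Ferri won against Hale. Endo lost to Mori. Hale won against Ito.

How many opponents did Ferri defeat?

9

Ferri's results: beat Mori, Tam, Endo, Cruz, Sato, Ito, Hale, Blom, Varga; lost to no one.
That is 9 wins.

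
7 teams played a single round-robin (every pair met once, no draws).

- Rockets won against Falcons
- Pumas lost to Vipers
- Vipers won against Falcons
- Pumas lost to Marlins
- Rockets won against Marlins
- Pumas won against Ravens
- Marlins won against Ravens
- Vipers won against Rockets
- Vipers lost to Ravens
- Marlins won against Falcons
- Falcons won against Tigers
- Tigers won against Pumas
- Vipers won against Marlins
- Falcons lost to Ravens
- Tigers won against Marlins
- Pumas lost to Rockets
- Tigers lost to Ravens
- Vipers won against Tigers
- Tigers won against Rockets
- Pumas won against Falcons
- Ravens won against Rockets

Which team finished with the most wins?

Vipers

Win totals: Vipers 5, Tigers 3, Falcons 1, Pumas 2, Marlins 3, Rockets 3, Ravens 4.
Vipers leads with 5 wins (next highest: 4).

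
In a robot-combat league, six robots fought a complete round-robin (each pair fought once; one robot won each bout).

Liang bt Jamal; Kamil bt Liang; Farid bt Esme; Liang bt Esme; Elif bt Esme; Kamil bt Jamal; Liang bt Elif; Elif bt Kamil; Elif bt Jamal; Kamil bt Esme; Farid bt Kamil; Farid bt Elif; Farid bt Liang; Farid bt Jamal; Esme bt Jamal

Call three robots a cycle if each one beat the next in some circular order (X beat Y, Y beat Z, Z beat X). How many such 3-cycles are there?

1

Of the C(6,3) = 20 triples, the cyclic ones are: {Kamil, Elif, Liang}.
That is 1.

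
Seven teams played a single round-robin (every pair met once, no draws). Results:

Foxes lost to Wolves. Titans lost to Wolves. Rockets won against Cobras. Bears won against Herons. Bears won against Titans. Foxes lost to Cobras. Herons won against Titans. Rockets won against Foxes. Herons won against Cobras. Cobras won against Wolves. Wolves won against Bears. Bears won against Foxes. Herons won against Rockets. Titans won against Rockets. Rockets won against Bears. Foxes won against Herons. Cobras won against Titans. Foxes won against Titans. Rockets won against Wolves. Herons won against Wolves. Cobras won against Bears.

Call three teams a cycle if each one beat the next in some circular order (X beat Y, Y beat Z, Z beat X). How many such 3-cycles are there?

10

Win totals: Cobras 4, Bears 3, Wolves 3, Titans 1, Rockets 4, Foxes 2, Herons 4.
A team with w wins dominates both others in C(w,2) triples; summing gives 6 + 3 + 3 + 0 + 6 + 1 + 6 = 25 transitive triples.
Total triples C(7,3) = 35, so cyclic triples = 35 − 25 = 10.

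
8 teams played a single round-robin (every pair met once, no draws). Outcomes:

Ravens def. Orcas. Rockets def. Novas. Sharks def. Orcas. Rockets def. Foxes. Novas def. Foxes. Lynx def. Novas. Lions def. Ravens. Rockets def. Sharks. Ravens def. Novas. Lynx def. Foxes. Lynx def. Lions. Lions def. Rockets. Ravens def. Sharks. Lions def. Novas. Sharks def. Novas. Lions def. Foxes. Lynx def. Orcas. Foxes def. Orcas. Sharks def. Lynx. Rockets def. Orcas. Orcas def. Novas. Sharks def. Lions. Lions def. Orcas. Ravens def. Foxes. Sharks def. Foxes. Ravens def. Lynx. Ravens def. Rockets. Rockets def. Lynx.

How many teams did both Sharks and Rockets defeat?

Sharks beat: Foxes, Lions, Orcas, Novas, Lynx.
Rockets beat: Foxes, Orcas, Novas, Lynx, Sharks.
Both beat: Foxes, Orcas, Novas, Lynx — 4.

4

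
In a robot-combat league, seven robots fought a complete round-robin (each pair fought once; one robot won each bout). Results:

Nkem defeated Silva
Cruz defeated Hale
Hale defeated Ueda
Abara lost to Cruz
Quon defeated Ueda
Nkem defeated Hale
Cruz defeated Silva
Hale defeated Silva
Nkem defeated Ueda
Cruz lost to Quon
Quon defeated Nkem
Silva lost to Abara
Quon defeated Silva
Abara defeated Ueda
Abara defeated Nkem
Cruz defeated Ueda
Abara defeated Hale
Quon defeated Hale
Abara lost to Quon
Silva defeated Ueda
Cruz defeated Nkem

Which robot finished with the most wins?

Win totals: Quon 6, Hale 2, Silva 1, Cruz 5, Ueda 0, Nkem 3, Abara 4.
Quon leads with 6 wins (next highest: 5).

Quon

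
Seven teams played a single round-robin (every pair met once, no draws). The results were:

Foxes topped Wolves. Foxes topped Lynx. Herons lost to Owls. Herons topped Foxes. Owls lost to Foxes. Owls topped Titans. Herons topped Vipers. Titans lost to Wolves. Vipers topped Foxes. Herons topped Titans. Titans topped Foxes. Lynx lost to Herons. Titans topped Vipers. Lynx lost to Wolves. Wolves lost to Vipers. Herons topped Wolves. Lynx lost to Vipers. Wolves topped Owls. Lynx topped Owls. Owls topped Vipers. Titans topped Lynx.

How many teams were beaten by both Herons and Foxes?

2

Herons beat: Lynx, Vipers, Wolves, Foxes, Titans.
Foxes beat: Lynx, Wolves, Owls.
Both beat: Lynx, Wolves — 2.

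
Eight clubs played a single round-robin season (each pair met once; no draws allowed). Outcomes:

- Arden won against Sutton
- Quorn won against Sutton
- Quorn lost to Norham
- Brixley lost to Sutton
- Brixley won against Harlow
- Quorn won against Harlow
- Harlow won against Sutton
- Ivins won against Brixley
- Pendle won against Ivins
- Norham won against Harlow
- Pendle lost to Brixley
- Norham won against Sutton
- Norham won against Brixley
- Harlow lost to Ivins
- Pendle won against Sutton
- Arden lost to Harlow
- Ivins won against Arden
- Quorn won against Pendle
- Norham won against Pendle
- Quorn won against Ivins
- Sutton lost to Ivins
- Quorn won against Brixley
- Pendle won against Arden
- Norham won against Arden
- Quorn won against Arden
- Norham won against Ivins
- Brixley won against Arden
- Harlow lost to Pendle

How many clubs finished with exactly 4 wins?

Win totals: Arden 1, Ivins 4, Brixley 3, Sutton 1, Pendle 4, Harlow 2, Norham 7, Quorn 6.
Exactly 4: Ivins, Pendle — 2 clubs.

2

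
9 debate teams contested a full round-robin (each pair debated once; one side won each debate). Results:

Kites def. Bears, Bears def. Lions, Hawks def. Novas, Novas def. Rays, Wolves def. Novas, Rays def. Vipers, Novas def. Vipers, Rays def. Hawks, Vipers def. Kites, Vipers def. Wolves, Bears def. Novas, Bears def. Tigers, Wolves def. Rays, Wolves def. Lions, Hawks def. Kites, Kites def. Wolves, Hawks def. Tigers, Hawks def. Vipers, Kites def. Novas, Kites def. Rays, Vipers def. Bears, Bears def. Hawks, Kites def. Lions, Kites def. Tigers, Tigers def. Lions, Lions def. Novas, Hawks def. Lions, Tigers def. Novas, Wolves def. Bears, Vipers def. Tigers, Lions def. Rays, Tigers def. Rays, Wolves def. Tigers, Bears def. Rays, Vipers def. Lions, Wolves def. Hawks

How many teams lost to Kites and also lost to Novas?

1

Kites beat: Tigers, Bears, Novas, Wolves, Lions, Rays.
Novas beat: Vipers, Rays.
Both beat: Rays — 1.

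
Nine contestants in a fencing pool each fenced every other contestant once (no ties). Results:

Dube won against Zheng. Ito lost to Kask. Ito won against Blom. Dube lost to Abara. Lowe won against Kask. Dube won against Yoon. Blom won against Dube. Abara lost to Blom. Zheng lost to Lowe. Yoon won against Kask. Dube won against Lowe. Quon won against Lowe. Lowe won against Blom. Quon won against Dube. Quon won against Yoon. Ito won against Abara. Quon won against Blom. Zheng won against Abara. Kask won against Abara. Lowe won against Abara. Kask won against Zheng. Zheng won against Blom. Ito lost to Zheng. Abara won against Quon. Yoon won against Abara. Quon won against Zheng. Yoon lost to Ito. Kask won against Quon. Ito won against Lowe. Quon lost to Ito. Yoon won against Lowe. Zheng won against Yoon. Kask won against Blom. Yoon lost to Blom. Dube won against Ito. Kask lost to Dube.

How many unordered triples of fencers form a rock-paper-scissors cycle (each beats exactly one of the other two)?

25

Win totals: Yoon 3, Blom 3, Dube 5, Ito 5, Kask 5, Quon 5, Zheng 4, Lowe 4, Abara 2.
A fencer with w wins dominates both others in C(w,2) triples; summing gives 3 + 3 + 10 + 10 + 10 + 10 + 6 + 6 + 1 = 59 transitive triples.
Total triples C(9,3) = 84, so cyclic triples = 84 − 59 = 25.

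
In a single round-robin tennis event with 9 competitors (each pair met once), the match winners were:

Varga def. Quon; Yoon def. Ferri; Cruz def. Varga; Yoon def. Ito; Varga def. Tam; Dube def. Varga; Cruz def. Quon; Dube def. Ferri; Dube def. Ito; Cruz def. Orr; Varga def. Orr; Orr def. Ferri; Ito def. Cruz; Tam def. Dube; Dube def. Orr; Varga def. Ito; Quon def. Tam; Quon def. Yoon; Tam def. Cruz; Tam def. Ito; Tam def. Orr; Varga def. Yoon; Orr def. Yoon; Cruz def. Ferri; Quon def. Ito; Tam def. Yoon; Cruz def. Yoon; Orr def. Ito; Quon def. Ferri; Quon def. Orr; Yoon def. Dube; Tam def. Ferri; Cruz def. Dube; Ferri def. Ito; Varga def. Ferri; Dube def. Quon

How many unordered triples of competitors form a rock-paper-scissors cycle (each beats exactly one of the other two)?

13

Win totals: Ferri 1, Tam 6, Yoon 3, Varga 6, Orr 3, Dube 5, Quon 5, Cruz 6, Ito 1.
A competitor with w wins dominates both others in C(w,2) triples; summing gives 0 + 15 + 3 + 15 + 3 + 10 + 10 + 15 + 0 = 71 transitive triples.
Total triples C(9,3) = 84, so cyclic triples = 84 − 71 = 13.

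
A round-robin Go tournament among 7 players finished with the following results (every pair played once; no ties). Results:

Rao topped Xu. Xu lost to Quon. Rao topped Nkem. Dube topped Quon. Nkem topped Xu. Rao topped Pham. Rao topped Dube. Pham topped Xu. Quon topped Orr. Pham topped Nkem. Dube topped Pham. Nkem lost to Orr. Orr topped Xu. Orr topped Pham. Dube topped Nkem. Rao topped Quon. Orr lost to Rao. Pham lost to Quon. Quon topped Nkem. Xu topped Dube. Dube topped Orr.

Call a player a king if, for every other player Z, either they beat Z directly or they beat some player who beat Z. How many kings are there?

1

Quon cannot reach Rao in two steps.
Pham cannot reach Quon, Rao, Orr in two steps.
Dube cannot reach Rao in two steps.
Rao reaches everyone (king).
Xu cannot reach Rao in two steps.
Orr cannot reach Quon, Rao in two steps.
Nkem cannot reach Quon, Pham, Rao, Orr in two steps.
Kings: Rao — 1.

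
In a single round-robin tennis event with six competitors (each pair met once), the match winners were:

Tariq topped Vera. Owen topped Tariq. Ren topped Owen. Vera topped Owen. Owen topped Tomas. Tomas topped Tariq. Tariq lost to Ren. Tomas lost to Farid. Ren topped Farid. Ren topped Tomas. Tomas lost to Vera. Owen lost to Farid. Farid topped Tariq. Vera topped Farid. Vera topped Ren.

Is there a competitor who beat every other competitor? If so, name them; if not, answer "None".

None

Highest win total is Vera with 4 (out of 5 possible).
Vera lost to Tariq, so no competitor went undefeated.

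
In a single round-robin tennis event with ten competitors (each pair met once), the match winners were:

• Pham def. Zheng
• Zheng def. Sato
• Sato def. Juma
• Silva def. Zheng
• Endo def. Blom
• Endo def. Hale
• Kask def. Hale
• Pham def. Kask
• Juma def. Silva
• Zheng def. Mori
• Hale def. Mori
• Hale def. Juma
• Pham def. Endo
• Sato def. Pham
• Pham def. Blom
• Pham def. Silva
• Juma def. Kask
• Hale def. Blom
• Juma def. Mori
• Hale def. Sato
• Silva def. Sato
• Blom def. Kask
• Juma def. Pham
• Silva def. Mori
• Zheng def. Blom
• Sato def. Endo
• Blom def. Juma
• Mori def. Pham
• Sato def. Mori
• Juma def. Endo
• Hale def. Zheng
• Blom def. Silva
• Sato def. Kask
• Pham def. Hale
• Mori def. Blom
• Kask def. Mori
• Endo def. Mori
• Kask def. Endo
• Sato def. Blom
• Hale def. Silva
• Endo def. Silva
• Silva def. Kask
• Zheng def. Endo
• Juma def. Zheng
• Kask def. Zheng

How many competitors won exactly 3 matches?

1

Win totals: Zheng 4, Sato 6, Blom 3, Pham 6, Mori 2, Silva 4, Juma 6, Kask 4, Hale 6, Endo 4.
Exactly 3: Blom — 1 competitor.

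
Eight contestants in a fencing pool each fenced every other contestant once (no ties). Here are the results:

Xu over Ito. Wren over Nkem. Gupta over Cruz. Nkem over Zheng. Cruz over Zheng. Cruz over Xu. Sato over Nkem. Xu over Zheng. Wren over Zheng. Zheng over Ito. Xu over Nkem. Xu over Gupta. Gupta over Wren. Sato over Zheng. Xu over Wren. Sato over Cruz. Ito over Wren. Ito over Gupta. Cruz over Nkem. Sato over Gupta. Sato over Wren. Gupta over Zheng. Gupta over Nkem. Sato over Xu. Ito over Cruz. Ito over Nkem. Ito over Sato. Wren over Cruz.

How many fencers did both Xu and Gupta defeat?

Xu beat: Wren, Zheng, Gupta, Nkem, Ito.
Gupta beat: Wren, Zheng, Cruz, Nkem.
Both beat: Wren, Zheng, Nkem — 3.

3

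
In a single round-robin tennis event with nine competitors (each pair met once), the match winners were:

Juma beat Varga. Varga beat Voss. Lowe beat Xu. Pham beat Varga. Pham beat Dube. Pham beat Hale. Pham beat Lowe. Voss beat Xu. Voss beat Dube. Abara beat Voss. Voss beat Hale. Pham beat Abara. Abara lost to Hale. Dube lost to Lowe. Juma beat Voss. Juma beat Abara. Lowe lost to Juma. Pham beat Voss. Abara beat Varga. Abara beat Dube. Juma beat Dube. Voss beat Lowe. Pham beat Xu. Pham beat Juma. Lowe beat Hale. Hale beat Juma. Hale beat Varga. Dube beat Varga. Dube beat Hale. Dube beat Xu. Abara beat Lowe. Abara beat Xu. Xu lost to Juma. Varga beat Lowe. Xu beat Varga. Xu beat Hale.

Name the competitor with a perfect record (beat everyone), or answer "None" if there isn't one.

Pham has 8 wins out of 8 opponents — a perfect record.

Pham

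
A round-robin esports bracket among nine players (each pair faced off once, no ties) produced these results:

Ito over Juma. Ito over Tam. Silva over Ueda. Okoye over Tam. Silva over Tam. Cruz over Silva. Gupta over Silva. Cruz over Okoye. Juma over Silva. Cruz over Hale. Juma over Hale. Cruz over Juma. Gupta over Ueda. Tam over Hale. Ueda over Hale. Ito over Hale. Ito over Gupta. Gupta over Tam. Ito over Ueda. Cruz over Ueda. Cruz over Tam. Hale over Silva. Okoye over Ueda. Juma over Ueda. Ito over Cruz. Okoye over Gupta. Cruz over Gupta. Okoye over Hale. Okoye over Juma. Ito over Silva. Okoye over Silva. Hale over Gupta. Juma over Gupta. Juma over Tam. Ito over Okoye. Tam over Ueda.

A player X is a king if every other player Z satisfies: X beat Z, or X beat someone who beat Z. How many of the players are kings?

Juma cannot reach Ito, Okoye, Cruz in two steps.
Ueda cannot reach Juma, Ito, Okoye, Tam, Cruz in two steps.
Gupta cannot reach Juma, Ito, Okoye, Cruz in two steps.
Ito reaches everyone (king).
Okoye cannot reach Ito, Cruz in two steps.
Tam cannot reach Juma, Ito, Okoye, Cruz in two steps.
Silva cannot reach Juma, Gupta, Ito, Okoye, Cruz in two steps.
Cruz cannot reach Ito in two steps.
Hale cannot reach Juma, Ito, Okoye, Cruz in two steps.
Kings: Ito — 1.

1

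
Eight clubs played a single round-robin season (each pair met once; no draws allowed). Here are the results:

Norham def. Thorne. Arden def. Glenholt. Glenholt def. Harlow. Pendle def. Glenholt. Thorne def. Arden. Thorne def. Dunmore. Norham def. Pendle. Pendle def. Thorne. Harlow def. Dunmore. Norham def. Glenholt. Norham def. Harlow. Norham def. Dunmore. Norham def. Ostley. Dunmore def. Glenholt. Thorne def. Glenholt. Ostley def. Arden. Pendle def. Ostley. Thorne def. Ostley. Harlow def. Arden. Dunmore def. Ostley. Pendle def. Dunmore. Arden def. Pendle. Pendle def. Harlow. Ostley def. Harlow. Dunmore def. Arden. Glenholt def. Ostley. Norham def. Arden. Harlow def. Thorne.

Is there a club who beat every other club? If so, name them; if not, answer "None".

Norham has 7 wins out of 7 opponents — a perfect record.

Norham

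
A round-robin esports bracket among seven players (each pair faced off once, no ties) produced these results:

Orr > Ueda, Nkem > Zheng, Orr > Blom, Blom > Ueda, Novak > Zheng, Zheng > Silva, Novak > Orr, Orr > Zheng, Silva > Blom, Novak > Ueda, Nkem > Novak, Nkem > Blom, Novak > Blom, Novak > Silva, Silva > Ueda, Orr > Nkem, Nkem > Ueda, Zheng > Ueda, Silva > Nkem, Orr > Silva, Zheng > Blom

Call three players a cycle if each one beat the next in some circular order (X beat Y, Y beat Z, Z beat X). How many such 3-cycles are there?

3

Win totals: Nkem 4, Silva 3, Ueda 0, Zheng 3, Blom 1, Orr 5, Novak 5.
A player with w wins dominates both others in C(w,2) triples; summing gives 6 + 3 + 0 + 3 + 0 + 10 + 10 = 32 transitive triples.
Total triples C(7,3) = 35, so cyclic triples = 35 − 32 = 3.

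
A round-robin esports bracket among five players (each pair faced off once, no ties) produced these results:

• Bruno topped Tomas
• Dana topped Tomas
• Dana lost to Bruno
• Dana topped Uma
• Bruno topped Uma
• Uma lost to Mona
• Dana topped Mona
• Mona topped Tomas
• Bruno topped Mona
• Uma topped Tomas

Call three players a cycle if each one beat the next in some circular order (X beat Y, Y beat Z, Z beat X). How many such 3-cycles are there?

0

Win totals: Tomas 0, Mona 2, Bruno 4, Dana 3, Uma 1.
A player with w wins dominates both others in C(w,2) triples; summing gives 0 + 1 + 6 + 3 + 0 = 10 transitive triples.
Total triples C(5,3) = 10, so cyclic triples = 10 − 10 = 0.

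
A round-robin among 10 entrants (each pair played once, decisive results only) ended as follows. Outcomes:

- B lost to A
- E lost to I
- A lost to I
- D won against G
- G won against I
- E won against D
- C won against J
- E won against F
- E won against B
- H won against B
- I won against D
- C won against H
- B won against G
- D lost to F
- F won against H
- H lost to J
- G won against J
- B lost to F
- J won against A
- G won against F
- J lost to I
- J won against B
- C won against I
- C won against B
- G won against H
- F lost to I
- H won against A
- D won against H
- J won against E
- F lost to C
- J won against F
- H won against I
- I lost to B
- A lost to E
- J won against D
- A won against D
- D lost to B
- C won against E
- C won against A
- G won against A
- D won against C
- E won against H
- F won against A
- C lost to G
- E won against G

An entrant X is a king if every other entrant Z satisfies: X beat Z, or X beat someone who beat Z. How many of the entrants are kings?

7

A cannot reach E, F, J in two steps.
B reaches everyone (king).
C reaches everyone (king).
D reaches everyone (king).
E reaches everyone (king).
F cannot reach E, J in two steps.
G reaches everyone (king).
H cannot reach C in two steps.
I reaches everyone (king).
J reaches everyone (king).
Kings: B, C, D, E, G, I, J — 7.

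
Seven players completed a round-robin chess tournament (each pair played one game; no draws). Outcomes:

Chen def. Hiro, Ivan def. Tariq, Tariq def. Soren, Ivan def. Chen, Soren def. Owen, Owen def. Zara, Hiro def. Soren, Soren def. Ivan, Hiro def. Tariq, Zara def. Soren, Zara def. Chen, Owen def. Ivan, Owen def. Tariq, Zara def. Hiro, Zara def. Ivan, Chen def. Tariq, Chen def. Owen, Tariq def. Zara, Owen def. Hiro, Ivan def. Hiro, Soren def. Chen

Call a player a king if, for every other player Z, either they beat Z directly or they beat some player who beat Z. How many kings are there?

7

Hiro reaches everyone (king).
Tariq reaches everyone (king).
Ivan reaches everyone (king).
Zara reaches everyone (king).
Owen reaches everyone (king).
Chen reaches everyone (king).
Soren reaches everyone (king).
Kings: Hiro, Tariq, Ivan, Zara, Owen, Chen, Soren — 7.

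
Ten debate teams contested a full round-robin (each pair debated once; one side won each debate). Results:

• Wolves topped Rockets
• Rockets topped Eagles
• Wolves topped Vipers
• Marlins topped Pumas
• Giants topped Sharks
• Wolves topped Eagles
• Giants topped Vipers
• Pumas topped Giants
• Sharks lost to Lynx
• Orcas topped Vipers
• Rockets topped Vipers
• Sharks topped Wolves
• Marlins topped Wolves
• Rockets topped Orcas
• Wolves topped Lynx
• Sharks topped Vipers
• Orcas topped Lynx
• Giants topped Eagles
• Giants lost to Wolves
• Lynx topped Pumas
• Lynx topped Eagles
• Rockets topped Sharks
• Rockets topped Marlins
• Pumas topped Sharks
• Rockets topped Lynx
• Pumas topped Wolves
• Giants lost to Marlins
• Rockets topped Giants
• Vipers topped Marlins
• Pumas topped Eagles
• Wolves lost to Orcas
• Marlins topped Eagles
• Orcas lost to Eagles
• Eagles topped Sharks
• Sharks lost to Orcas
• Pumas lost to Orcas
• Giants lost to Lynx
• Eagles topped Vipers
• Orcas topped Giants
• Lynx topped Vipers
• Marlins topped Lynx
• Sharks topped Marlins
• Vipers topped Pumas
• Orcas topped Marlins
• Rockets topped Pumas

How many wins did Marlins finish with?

Marlins' results: beat Pumas, Eagles, Lynx, Wolves, Giants; lost to Sharks, Orcas, Rockets, Vipers.
That is 5 wins.

5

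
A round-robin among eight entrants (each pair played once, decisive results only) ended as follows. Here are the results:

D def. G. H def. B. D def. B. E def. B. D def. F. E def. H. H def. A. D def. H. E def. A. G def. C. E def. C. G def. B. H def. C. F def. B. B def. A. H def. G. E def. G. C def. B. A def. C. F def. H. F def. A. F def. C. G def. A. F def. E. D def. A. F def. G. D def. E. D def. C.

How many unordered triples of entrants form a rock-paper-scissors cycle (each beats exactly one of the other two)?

1

Win totals: A 1, B 1, C 1, D 7, E 5, F 6, G 3, H 4.
An entrant with w wins dominates both others in C(w,2) triples; summing gives 0 + 0 + 0 + 21 + 10 + 15 + 3 + 6 = 55 transitive triples.
Total triples C(8,3) = 56, so cyclic triples = 56 − 55 = 1.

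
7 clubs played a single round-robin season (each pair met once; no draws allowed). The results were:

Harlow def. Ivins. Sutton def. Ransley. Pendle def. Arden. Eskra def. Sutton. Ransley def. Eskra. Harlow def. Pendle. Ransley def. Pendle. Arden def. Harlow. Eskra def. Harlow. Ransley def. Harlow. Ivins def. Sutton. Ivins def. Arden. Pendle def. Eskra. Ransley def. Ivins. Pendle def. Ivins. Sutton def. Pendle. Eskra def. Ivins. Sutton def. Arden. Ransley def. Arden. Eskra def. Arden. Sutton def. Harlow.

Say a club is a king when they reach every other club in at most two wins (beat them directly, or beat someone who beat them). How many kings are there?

Eskra reaches everyone (king).
Pendle cannot reach Ransley in two steps.
Ransley reaches everyone (king).
Harlow cannot reach Ransley in two steps.
Ivins cannot reach Eskra in two steps.
Sutton reaches everyone (king).
Arden cannot reach Eskra, Ransley, Sutton in two steps.
Kings: Eskra, Ransley, Sutton — 3.

3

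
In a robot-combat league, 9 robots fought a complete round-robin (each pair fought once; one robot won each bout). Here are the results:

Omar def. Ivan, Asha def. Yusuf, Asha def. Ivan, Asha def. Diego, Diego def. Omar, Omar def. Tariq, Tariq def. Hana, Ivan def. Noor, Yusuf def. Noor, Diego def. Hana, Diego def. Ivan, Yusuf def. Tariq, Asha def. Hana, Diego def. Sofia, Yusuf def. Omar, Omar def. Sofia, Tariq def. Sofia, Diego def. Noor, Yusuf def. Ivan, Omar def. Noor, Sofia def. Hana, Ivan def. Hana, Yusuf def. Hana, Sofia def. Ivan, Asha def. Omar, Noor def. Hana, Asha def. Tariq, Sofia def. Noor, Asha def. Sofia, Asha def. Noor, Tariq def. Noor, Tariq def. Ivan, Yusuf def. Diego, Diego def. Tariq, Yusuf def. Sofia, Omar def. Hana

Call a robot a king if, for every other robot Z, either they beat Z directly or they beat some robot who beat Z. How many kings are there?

Sofia cannot reach Tariq, Omar, Yusuf, Asha, Diego in two steps.
Ivan cannot reach Sofia, Tariq, Omar, Yusuf, Asha, Diego in two steps.
Tariq cannot reach Omar, Yusuf, Asha, Diego in two steps.
Omar cannot reach Yusuf, Asha, Diego in two steps.
Yusuf cannot reach Asha in two steps.
Hana cannot reach Sofia, Ivan, Tariq, Omar, Yusuf, Noor, Asha, Diego in two steps.
Noor cannot reach Sofia, Ivan, Tariq, Omar, Yusuf, Asha, Diego in two steps.
Asha reaches everyone (king).
Diego cannot reach Yusuf, Asha in two steps.
Kings: Asha — 1.

1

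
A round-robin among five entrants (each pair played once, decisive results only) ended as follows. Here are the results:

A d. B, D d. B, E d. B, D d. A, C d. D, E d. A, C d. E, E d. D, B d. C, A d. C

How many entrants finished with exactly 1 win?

Win totals: A 2, B 1, C 2, D 2, E 3.
Exactly 1: B — 1 entrant.

1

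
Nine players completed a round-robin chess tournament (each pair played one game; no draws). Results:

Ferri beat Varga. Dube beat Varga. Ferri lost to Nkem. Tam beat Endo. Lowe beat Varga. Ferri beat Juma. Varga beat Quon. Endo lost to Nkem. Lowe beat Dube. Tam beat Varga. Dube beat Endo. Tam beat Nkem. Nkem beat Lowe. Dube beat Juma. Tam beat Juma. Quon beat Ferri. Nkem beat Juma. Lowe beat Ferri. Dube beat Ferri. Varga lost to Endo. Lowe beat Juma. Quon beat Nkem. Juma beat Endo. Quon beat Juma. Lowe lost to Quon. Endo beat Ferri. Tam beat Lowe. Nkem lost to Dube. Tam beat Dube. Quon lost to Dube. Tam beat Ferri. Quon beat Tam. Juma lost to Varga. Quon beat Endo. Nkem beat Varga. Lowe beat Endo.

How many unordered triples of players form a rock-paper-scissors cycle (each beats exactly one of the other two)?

10

Win totals: Endo 2, Varga 2, Juma 1, Nkem 5, Dube 6, Lowe 5, Ferri 2, Tam 7, Quon 6.
A player with w wins dominates both others in C(w,2) triples; summing gives 1 + 1 + 0 + 10 + 15 + 10 + 1 + 21 + 15 = 74 transitive triples.
Total triples C(9,3) = 84, so cyclic triples = 84 − 74 = 10.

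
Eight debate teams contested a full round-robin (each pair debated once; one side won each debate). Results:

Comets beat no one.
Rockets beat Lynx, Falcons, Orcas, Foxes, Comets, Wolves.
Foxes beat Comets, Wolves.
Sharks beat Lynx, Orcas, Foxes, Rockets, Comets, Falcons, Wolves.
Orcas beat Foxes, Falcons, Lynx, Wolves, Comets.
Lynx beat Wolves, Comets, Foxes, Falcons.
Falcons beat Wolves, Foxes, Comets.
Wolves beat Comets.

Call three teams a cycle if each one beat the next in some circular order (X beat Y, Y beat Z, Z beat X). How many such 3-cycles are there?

0

Win totals: Lynx 4, Falcons 3, Comets 0, Wolves 1, Orcas 5, Foxes 2, Rockets 6, Sharks 7.
A team with w wins dominates both others in C(w,2) triples; summing gives 6 + 3 + 0 + 0 + 10 + 1 + 15 + 21 = 56 transitive triples.
Total triples C(8,3) = 56, so cyclic triples = 56 − 56 = 0.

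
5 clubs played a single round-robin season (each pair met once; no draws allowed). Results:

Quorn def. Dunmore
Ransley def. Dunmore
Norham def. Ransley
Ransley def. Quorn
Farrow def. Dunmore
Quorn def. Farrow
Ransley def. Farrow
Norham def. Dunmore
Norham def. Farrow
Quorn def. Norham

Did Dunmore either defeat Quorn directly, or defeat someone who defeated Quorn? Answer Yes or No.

Dunmore did not beat Quorn directly.
Dunmore beat no one, so there is no intermediate club.

No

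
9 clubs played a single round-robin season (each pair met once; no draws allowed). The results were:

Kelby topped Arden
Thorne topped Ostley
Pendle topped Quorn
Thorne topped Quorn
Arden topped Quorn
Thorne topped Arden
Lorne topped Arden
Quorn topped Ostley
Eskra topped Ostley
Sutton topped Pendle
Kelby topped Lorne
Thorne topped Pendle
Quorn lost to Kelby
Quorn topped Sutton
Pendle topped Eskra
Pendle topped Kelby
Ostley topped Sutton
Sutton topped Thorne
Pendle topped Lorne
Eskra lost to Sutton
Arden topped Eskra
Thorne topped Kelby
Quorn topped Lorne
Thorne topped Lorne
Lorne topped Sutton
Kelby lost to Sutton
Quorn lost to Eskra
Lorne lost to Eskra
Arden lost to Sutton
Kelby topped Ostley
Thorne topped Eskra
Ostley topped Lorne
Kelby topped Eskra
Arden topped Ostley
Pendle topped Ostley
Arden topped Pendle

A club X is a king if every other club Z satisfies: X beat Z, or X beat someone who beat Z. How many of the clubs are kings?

4

Sutton reaches everyone (king).
Pendle cannot reach Thorne in two steps.
Thorne reaches everyone (king).
Lorne reaches everyone (king).
Eskra cannot reach Pendle, Thorne, Kelby in two steps.
Arden cannot reach Thorne in two steps.
Quorn reaches everyone (king).
Kelby cannot reach Thorne in two steps.
Ostley cannot reach Quorn in two steps.
Kings: Sutton, Thorne, Lorne, Quorn — 4.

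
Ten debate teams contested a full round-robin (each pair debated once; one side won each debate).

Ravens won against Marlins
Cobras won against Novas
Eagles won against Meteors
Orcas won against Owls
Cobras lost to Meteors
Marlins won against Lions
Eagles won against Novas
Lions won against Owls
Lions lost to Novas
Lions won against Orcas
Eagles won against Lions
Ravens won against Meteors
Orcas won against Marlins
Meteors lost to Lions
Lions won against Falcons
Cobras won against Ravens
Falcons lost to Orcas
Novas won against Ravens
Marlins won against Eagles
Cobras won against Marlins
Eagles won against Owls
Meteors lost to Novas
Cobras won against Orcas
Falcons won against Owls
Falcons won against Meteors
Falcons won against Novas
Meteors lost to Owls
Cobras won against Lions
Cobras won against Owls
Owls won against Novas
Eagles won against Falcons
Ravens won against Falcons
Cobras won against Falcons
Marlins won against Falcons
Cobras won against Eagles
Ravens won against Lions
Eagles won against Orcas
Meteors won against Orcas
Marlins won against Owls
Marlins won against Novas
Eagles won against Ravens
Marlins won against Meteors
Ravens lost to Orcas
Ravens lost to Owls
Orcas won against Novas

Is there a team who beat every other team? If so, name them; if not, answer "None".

Highest win total is Cobras with 8 (out of 9 possible).
Cobras lost to Meteors, so no team went undefeated.

None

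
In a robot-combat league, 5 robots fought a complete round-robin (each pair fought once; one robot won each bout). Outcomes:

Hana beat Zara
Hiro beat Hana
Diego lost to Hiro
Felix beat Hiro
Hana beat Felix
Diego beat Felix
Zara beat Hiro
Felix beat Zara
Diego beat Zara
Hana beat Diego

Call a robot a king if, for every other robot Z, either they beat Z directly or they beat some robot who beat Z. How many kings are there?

Felix reaches everyone (king).
Zara cannot reach Felix in two steps.
Hiro reaches everyone (king).
Diego cannot reach Hana in two steps.
Hana reaches everyone (king).
Kings: Felix, Hiro, Hana — 3.

3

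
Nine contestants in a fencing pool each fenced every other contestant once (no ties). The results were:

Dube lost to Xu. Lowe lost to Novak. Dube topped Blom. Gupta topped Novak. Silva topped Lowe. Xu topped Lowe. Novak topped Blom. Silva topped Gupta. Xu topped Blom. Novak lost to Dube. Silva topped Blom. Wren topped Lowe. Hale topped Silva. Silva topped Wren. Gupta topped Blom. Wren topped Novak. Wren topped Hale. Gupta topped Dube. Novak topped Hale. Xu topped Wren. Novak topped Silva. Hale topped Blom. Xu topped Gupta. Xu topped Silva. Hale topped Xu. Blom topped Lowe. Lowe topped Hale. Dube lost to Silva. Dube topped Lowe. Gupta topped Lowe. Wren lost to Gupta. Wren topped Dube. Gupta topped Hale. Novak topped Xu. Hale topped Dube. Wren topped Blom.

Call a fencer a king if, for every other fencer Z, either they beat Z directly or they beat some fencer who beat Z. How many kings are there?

4

Silva cannot reach Xu in two steps.
Xu reaches everyone (king).
Gupta reaches everyone (king).
Novak reaches everyone (king).
Blom cannot reach Silva, Xu, Gupta, Novak, Wren, Dube in two steps.
Lowe cannot reach Gupta, Novak, Wren in two steps.
Wren cannot reach Gupta in two steps.
Hale reaches everyone (king).
Dube cannot reach Gupta, Wren in two steps.
Kings: Xu, Gupta, Novak, Hale — 4.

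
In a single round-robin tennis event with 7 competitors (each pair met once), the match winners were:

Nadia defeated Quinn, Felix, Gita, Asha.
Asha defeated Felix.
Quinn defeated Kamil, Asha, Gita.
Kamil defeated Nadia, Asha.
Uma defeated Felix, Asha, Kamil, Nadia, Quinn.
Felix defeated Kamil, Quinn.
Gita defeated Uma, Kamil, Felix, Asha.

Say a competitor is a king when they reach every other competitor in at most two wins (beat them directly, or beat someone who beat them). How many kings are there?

4

Nadia reaches everyone (king).
Asha cannot reach Nadia, Gita, Uma in two steps.
Kamil cannot reach Uma in two steps.
Felix cannot reach Uma in two steps.
Gita reaches everyone (king).
Quinn reaches everyone (king).
Uma reaches everyone (king).
Kings: Nadia, Gita, Quinn, Uma — 4.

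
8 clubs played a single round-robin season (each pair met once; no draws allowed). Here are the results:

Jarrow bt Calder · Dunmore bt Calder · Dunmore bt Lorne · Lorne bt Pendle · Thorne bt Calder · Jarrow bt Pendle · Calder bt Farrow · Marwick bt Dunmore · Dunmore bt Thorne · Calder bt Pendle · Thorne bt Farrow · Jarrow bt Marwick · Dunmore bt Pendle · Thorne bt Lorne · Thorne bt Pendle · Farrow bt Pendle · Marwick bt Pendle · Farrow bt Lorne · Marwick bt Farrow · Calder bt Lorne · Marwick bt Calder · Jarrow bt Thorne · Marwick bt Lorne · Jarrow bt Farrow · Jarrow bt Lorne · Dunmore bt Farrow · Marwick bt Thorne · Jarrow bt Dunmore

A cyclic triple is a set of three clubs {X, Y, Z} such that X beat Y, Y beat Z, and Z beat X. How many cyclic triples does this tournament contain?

0

Win totals: Dunmore 5, Jarrow 7, Marwick 6, Thorne 4, Lorne 1, Calder 3, Pendle 0, Farrow 2.
A club with w wins dominates both others in C(w,2) triples; summing gives 10 + 21 + 15 + 6 + 0 + 3 + 0 + 1 = 56 transitive triples.
Total triples C(8,3) = 56, so cyclic triples = 56 − 56 = 0.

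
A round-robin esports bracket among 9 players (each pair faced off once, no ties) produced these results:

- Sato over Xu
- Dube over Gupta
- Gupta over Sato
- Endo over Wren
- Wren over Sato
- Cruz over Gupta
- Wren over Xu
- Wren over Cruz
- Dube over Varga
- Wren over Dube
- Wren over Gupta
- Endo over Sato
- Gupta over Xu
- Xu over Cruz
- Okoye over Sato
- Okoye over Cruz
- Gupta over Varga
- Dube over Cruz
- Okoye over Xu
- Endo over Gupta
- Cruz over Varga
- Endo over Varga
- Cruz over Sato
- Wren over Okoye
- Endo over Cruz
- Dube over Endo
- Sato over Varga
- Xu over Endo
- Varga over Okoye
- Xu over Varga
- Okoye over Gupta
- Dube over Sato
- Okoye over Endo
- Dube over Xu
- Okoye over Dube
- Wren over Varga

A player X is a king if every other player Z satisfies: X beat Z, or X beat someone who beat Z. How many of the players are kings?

Okoye reaches everyone (king).
Endo reaches everyone (king).
Dube reaches everyone (king).
Wren reaches everyone (king).
Gupta cannot reach Dube, Wren in two steps.
Xu cannot reach Dube in two steps.
Varga cannot reach Wren in two steps.
Sato cannot reach Dube, Wren, Gupta in two steps.
Cruz cannot reach Endo, Dube, Wren in two steps.
Kings: Okoye, Endo, Dube, Wren — 4.

4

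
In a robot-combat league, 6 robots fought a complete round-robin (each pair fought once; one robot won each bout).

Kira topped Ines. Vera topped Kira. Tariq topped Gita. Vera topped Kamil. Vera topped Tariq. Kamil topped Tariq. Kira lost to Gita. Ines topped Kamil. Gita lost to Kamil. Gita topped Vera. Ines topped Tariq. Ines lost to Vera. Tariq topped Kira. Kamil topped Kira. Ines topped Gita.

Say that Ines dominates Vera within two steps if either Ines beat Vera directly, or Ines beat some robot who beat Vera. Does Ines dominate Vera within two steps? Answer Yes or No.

Ines did not beat Vera directly.
Ines beat Gita, Tariq, Kamil. Of those, Gita beat Vera.

Yes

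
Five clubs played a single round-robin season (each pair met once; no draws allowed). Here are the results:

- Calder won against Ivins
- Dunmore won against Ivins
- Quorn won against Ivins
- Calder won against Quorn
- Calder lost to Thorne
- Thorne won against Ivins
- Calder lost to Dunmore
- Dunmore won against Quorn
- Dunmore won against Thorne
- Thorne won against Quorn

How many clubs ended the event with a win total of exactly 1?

Win totals: Dunmore 4, Calder 2, Quorn 1, Thorne 3, Ivins 0.
Exactly 1: Quorn — 1 club.

1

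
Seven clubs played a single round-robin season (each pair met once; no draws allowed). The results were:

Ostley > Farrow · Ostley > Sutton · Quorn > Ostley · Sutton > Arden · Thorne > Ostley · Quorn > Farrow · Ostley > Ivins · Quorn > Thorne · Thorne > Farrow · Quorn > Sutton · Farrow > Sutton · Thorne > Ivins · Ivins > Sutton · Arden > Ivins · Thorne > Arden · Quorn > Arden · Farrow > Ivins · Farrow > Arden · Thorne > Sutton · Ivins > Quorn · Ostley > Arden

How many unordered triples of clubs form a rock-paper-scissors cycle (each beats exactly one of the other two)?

5

Win totals: Ostley 4, Arden 1, Ivins 2, Farrow 3, Thorne 5, Quorn 5, Sutton 1.
A club with w wins dominates both others in C(w,2) triples; summing gives 6 + 0 + 1 + 3 + 10 + 10 + 0 = 30 transitive triples.
Total triples C(7,3) = 35, so cyclic triples = 35 − 30 = 5.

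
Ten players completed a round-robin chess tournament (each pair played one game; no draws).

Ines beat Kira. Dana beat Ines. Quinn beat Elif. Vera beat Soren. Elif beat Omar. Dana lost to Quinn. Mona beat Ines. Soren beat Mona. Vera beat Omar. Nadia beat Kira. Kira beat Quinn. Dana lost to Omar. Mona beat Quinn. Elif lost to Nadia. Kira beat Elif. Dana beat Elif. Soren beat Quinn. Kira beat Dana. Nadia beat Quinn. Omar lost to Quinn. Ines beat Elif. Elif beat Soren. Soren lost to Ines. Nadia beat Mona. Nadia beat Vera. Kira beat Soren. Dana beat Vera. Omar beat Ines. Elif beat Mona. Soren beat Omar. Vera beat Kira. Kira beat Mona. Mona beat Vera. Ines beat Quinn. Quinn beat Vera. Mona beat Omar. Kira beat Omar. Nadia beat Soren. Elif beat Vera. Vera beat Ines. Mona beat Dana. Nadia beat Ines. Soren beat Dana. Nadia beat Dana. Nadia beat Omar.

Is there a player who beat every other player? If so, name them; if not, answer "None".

Nadia

Nadia has 9 wins out of 9 opponents — a perfect record.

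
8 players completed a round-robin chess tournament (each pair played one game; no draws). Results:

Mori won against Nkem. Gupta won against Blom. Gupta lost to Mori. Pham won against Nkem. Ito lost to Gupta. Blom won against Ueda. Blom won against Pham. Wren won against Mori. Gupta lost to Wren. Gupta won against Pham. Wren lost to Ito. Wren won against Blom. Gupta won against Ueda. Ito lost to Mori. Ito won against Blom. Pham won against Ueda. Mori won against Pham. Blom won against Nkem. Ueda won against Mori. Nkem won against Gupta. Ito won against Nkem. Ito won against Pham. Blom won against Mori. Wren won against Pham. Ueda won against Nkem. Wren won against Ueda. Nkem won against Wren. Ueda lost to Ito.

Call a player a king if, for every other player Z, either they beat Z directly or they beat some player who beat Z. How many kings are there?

6

Pham cannot reach Blom, Ito in two steps.
Mori reaches everyone (king).
Blom reaches everyone (king).
Ueda cannot reach Blom in two steps.
Gupta reaches everyone (king).
Wren reaches everyone (king).
Ito reaches everyone (king).
Nkem reaches everyone (king).
Kings: Mori, Blom, Gupta, Wren, Ito, Nkem — 6.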